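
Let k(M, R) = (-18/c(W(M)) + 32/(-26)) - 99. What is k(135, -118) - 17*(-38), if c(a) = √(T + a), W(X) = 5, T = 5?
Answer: 7095/13 - 9*√10/5 ≈ 540.08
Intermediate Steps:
c(a) = √(5 + a)
k(M, R) = -1303/13 - 9*√10/5 (k(M, R) = (-18/√(5 + 5) + 32/(-26)) - 99 = (-18*√10/10 + 32*(-1/26)) - 99 = (-9*√10/5 - 16/13) - 99 = (-16/13 - 9*√10/5) - 99 = -1303/13 - 9*√10/5)
k(135, -118) - 17*(-38) = (-1303/13 - 9*√10/5) - 17*(-38) = (-1303/13 - 9*√10/5) - 1*(-646) = (-1303/13 - 9*√10/5) + 646 = 7095/13 - 9*√10/5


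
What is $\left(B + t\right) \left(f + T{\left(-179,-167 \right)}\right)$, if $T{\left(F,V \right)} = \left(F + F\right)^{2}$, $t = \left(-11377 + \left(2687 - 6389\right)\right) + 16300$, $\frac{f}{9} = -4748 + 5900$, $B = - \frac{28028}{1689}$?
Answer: $\frac{281807474212}{1689} \approx 1.6685 \cdot 10^{8}$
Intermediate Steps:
$B = - \frac{28028}{1689}$ ($B = \left(-28028\right) \frac{1}{1689} = - \frac{28028}{1689} \approx -16.594$)
$f = 10368$ ($f = 9 \left(-4748 + 5900\right) = 9 \cdot 1152 = 10368$)
$t = 1221$ ($t = \left(-11377 + \left(2687 - 6389\right)\right) + 16300 = \left(-11377 - 3702\right) + 16300 = -15079 + 16300 = 1221$)
$T{\left(F,V \right)} = 4 F^{2}$ ($T{\left(F,V \right)} = \left(2 F\right)^{2} = 4 F^{2}$)
$\left(B + t\right) \left(f + T{\left(-179,-167 \right)}\right) = \left(- \frac{28028}{1689} + 1221\right) \left(10368 + 4 \left(-179\right)^{2}\right) = \frac{2034241 \left(10368 + 4 \cdot 32041\right)}{1689} = \frac{2034241 \left(10368 + 128164\right)}{1689} = \frac{2034241}{1689} \cdot 138532 = \frac{281807474212}{1689}$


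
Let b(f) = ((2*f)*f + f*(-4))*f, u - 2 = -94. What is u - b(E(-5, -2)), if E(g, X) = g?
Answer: 258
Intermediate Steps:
u = -92 (u = 2 - 94 = -92)
b(f) = f*(-4*f + 2*f²) (b(f) = (2*f² - 4*f)*f = (-4*f + 2*f²)*f = f*(-4*f + 2*f²))
u - b(E(-5, -2)) = -92 - 2*(-5)²*(-2 - 5) = -92 - 2*25*(-7) = -92 - 1*(-350) = -92 + 350 = 258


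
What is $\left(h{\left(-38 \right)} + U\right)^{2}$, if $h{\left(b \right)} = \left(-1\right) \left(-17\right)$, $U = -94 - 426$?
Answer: $253009$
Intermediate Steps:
$U = -520$
$h{\left(b \right)} = 17$
$\left(h{\left(-38 \right)} + U\right)^{2} = \left(17 - 520\right)^{2} = \left(-503\right)^{2} = 253009$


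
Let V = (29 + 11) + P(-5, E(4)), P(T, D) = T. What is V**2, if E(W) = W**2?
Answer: 1225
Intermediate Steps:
V = 35 (V = (29 + 11) - 5 = 40 - 5 = 35)
V**2 = 35**2 = 1225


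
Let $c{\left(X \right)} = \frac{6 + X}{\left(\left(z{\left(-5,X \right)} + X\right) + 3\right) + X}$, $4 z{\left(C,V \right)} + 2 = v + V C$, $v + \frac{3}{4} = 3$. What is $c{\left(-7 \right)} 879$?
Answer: $\frac{14064}{35} \approx 401.83$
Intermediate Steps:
$v = \frac{9}{4}$ ($v = - \frac{3}{4} + 3 = \frac{9}{4} \approx 2.25$)
$z{\left(C,V \right)} = \frac{1}{16} + \frac{C V}{4}$ ($z{\left(C,V \right)} = - \frac{1}{2} + \frac{\frac{9}{4} + V C}{4} = - \frac{1}{2} + \frac{\frac{9}{4} + C V}{4} = - \frac{1}{2} + \left(\frac{9}{16} + \frac{C V}{4}\right) = \frac{1}{16} + \frac{C V}{4}$)
$c{\left(X \right)} = \frac{6 + X}{\frac{49}{16} + \frac{3 X}{4}}$ ($c{\left(X \right)} = \frac{6 + X}{\left(\left(\left(\frac{1}{16} + \frac{1}{4} \left(-5\right) X\right) + X\right) + 3\right) + X} = \frac{6 + X}{\left(\left(\left(\frac{1}{16} - \frac{5 X}{4}\right) + X\right) + 3\right) + X} = \frac{6 + X}{\left(\left(\frac{1}{16} - \frac{X}{4}\right) + 3\right) + X} = \frac{6 + X}{\left(\frac{49}{16} - \frac{X}{4}\right) + X} = \frac{6 + X}{\frac{49}{16} + \frac{3 X}{4}}$)
$c{\left(-7 \right)} 879 = \frac{16 \left(6 - 7\right)}{49 + 12 \left(-7\right)} 879 = 16 \frac{1}{49 - 84} \left(-1\right) 879 = 16 \frac{1}{-35} \left(-1\right) 879 = 16 \left(- \frac{1}{35}\right) \left(-1\right) 879 = \frac{16}{35} \cdot 879 = \frac{14064}{35}$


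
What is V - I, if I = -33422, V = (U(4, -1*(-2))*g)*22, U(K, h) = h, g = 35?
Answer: 34962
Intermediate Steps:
V = 1540 (V = (-1*(-2)*35)*22 = (2*35)*22 = 70*22 = 1540)
V - I = 1540 - 1*(-33422) = 1540 + 33422 = 34962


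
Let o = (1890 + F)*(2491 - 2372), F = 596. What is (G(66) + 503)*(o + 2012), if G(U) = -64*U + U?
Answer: -1088627130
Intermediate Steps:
o = 295834 (o = (1890 + 596)*(2491 - 2372) = 2486*119 = 295834)
G(U) = -63*U
(G(66) + 503)*(o + 2012) = (-63*66 + 503)*(295834 + 2012) = (-4158 + 503)*297846 = -3655*297846 = -1088627130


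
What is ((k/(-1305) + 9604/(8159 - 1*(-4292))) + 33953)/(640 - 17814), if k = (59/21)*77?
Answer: -26695017463/13502549205 ≈ -1.9770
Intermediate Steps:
k = 649/3 (k = (59*(1/21))*77 = (59/21)*77 = 649/3 ≈ 216.33)
((k/(-1305) + 9604/(8159 - 1*(-4292))) + 33953)/(640 - 17814) = (((649/3)/(-1305) + 9604/(8159 - 1*(-4292))) + 33953)/(640 - 17814) = (((649/3)*(-1/1305) + 9604/(8159 + 4292)) + 33953)/(-17174) = ((-649/3915 + 9604/12451) + 33953)*(-1/17174) = (29518961/48745665 + 33953)*(-1/17174) = (1655091082706/48745665)*(-1/17174) = -26695017463/13502549205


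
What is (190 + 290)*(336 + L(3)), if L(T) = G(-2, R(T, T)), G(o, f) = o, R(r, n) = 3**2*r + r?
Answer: 160320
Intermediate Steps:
R(r, n) = 10*r (R(r, n) = 9*r + r = 10*r)
L(T) = -2
(190 + 290)*(336 + L(3)) = (190 + 290)*(336 - 2) = 480*334 = 160320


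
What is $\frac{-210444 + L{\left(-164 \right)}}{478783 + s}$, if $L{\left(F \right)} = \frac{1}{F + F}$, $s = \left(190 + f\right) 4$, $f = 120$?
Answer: $- \frac{69025633}{157447544} \approx -0.4384$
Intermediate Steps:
$s = 1240$ ($s = \left(190 + 120\right) 4 = 310 \cdot 4 = 1240$)
$L{\left(F \right)} = \frac{1}{2 F}$
$\frac{-210444 + L{\left(-164 \right)}}{478783 + s} = \frac{-210444 + \frac{1}{2 \left(-164\right)}}{478783 + 1240} = \frac{-210444 + \frac{1}{2} \left(- \frac{1}{164}\right)}{480023} = \left(-210444 - \frac{1}{328}\right) \frac{1}{480023} = \left(- \frac{69025633}{328}\right) \frac{1}{480023} = - \frac{69025633}{157447544}$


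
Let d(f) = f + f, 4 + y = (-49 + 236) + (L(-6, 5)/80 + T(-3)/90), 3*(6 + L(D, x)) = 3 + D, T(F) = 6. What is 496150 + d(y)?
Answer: 11916383/24 ≈ 4.9652e+5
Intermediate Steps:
L(D, x) = -5 + D/3 (L(D, x) = -6 + (3 + D)/3 = -6 + (1 + D/3) = -5 + D/3)
y = 8783/48 (y = -4 + ((-49 + 236) + ((-5 + (1/3)*(-6))/80 + 6/90)) = -4 + (187 + ((-5 - 2)*(1/80) + 6*(1/90))) = -4 + (187 + (-7*1/80 + 1/15)) = -4 + (187 + (-7/80 + 1/15)) = -4 + (187 - 1/48) = -4 + 8975/48 = 8783/48 ≈ 182.98)
d(f) = 2*f
496150 + d(y) = 496150 + 2*(8783/48) = 496150 + 8783/24 = 11916383/24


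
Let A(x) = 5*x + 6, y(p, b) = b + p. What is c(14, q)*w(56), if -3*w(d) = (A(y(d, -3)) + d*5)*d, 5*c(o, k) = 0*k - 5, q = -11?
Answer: 30856/3 ≈ 10285.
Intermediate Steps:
A(x) = 6 + 5*x
c(o, k) = -1 (c(o, k) = (0*k - 5)/5 = (0 - 5)/5 = (1/5)*(-5) = -1)
w(d) = -d*(-9 + 10*d)/3 (w(d) = -((6 + 5*(-3 + d)) + d*5)*d/3 = -((6 + (-15 + 5*d)) + 5*d)*d/3 = -((-9 + 5*d) + 5*d)*d/3 = -(-9 + 10*d)*d/3 = -d*(-9 + 10*d)/3)
c(14, q)*w(56) = -56*(9 - 10*56)/3 = -56*(9 - 560)/3 = -56*(-551)/3 = -1*(-30856/3) = 30856/3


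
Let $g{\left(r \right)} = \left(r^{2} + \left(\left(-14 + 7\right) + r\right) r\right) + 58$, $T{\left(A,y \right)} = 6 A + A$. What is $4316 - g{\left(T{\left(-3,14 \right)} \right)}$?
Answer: $3229$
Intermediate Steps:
$T{\left(A,y \right)} = 7 A$
$g{\left(r \right)} = 58 + r^{2} + r \left(-7 + r\right)$ ($g{\left(r \right)} = \left(r^{2} + \left(-7 + r\right) r\right) + 58 = \left(r^{2} + r \left(-7 + r\right)\right) + 58 = 58 + r^{2} + r \left(-7 + r\right)$)
$4316 - g{\left(T{\left(-3,14 \right)} \right)} = 4316 - \left(58 - 7 \cdot 7 \left(-3\right) + 2 \left(7 \left(-3\right)\right)^{2}\right) = 4316 - \left(58 - -147 + 2 \left(-21\right)^{2}\right) = 4316 - \left(58 + 147 + 2 \cdot 441\right) = 4316 - \left(58 + 147 + 882\right) = 4316 - 1087 = 3229$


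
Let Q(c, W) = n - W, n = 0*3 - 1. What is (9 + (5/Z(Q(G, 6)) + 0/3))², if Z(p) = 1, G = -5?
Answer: 196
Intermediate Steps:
n = -1 (n = 0 - 1 = -1)
Q(c, W) = -1 - W
(9 + (5/Z(Q(G, 6)) + 0/3))² = (9 + (5/1 + 0/3))² = (9 + (5*1 + 0*(⅓)))² = (9 + (5 + 0))² = (9 + 5)² = 14² = 196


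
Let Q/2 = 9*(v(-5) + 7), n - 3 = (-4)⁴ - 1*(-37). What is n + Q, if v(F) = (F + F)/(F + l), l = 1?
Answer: 467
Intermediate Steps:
v(F) = 2*F/(1 + F) (v(F) = (F + F)/(F + 1) = (2*F)/(1 + F) = 2*F/(1 + F))
n = 296 (n = 3 + ((-4)⁴ - 1*(-37)) = 3 + (256 + 37) = 3 + 293 = 296)
Q = 171 (Q = 2*(9*(2*(-5)/(1 - 5) + 7)) = 2*(9*(2*(-5)/(-4) + 7)) = 2*(9*(2*(-5)*(-¼) + 7)) = 2*(9*(5/2 + 7)) = 2*(9*(19/2)) = 2*(171/2) = 171)
n + Q = 296 + 171 = 467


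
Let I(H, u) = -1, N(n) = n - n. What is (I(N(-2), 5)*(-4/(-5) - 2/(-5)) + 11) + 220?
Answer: 1149/5 ≈ 229.80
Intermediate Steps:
N(n) = 0
(I(N(-2), 5)*(-4/(-5) - 2/(-5)) + 11) + 220 = (-(-4/(-5) - 2/(-5)) + 11) + 220 = (-(-4*(-1/5) - 2*(-1/5)) + 11) + 220 = (-(4/5 + 2/5) + 11) + 220 = (-1*6/5 + 11) + 220 = (-6/5 + 11) + 220 = 49/5 + 220 = 1149/5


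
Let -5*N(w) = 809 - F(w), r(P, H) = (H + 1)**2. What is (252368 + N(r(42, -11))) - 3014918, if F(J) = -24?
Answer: -13813583/5 ≈ -2.7627e+6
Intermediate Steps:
r(P, H) = (1 + H)**2
N(w) = -833/5 (N(w) = -(809 - 1*(-24))/5 = -(809 + 24)/5 = -1/5*833 = -833/5)
(252368 + N(r(42, -11))) - 3014918 = (252368 - 833/5) - 3014918 = 1261007/5 - 3014918 = -13813583/5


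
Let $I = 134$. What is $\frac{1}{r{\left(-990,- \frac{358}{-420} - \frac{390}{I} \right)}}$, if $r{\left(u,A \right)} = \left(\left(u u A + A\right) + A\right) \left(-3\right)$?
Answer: $\frac{2345}{14190406807} \approx 1.6525 \cdot 10^{-7}$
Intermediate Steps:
$r{\left(u,A \right)} = - 6 A - 3 A u^{2}$ ($r{\left(u,A \right)} = \left(\left(u^{2} A + A\right) + A\right) \left(-3\right) = \left(\left(A u^{2} + A\right) + A\right) \left(-3\right) = \left(\left(A + A u^{2}\right) + A\right) \left(-3\right) = \left(2 A + A u^{2}\right) \left(-3\right) = - 6 A - 3 A u^{2}$)
$\frac{1}{r{\left(-990,- \frac{358}{-420} - \frac{390}{I} \right)}} = \frac{1}{\left(-3\right) \left(- \frac{358}{-420} - \frac{390}{134}\right) \left(2 + \left(-990\right)^{2}\right)} = \frac{1}{\left(-3\right) \left(\left(-358\right) \left(- \frac{1}{420}\right) - \frac{195}{67}\right) \left(2 + 980100\right)} = \frac{1}{\left(-3\right) \left(\frac{179}{210} - \frac{195}{67}\right) 980102} = \frac{1}{\left(-3\right) \left(- \frac{28957}{14070}\right) 980102} = \frac{1}{\frac{14190406807}{2345}} = \frac{2345}{14190406807}$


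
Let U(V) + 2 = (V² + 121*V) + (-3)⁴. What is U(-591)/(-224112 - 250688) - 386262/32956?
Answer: -48138497311/3911877200 ≈ -12.306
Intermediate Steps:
U(V) = 79 + V² + 121*V (U(V) = -2 + ((V² + 121*V) + (-3)⁴) = -2 + ((V² + 121*V) + 81) = -2 + (81 + V² + 121*V) = 79 + V² + 121*V)
U(-591)/(-224112 - 250688) - 386262/32956 = (79 + (-591)² + 121*(-591))/(-224112 - 250688) - 386262/32956 = (79 + 349281 - 71511)/(-474800) - 386262*1/32956 = 277849*(-1/474800) - 193131/16478 = -277849/474800 - 193131/16478 = -48138497311/3911877200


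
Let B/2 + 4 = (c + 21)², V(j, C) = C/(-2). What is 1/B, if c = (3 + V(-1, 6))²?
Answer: 1/874 ≈ 0.0011442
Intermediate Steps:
V(j, C) = -C/2 (V(j, C) = C*(-½) = -C/2)
c = 0 (c = (3 - ½*6)² = (3 - 3)² = 0² = 0)
B = 874 (B = -8 + 2*(0 + 21)² = -8 + 2*21² = -8 + 2*441 = -8 + 882 = 874)
1/B = 1/874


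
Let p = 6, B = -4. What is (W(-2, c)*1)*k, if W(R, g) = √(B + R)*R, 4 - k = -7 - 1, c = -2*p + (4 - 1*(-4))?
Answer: -24*I*√6 ≈ -58.788*I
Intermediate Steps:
c = -4 (c = -2*6 + (4 - 1*(-4)) = -12 + (4 + 4) = -12 + 8 = -4)
k = 12 (k = 4 - (-7 - 1) = 4 - 1*(-8) = 4 + 8 = 12)
W(R, g) = R*√(-4 + R) (W(R, g) = √(-4 + R)*R = R*√(-4 + R))
(W(-2, c)*1)*k = (-2*√(-4 - 2)*1)*12 = (-2*I*√6*1)*12 = -2*I*√6*12 = -24*I*√6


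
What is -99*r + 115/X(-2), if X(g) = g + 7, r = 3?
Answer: -274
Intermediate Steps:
X(g) = 7 + g
-99*r + 115/X(-2) = -99*3 + 115/(7 - 2) = -297 + 115/5 = -297 + 115*(1/5) = -297 + 23 = -274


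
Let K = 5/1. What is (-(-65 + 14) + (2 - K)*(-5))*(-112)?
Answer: -7392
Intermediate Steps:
K = 5 (K = 5*1 = 5)
(-(-65 + 14) + (2 - K)*(-5))*(-112) = (-(-65 + 14) + (2 - 1*5)*(-5))*(-112) = (-1*(-51) + (2 - 5)*(-5))*(-112) = (51 - 3*(-5))*(-112) = (51 + 15)*(-112) = 66*(-112) = -7392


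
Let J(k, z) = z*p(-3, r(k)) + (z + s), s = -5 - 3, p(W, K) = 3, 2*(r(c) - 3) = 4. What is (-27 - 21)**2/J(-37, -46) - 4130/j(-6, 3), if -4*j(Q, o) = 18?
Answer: 8152/9 ≈ 905.78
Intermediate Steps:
r(c) = 5 (r(c) = 3 + (1/2)*4 = 3 + 2 = 5)
s = -8
j(Q, o) = -9/2 (j(Q, o) = -1/4*18 = -9/2)
J(k, z) = -8 + 4*z (J(k, z) = z*3 + (z - 8) = 3*z + (-8 + z) = -8 + 4*z)
(-27 - 21)**2/J(-37, -46) - 4130/j(-6, 3) = (-27 - 21)**2/(-8 + 4*(-46)) - 4130/(-9/2) = (-48)**2/(-8 - 184) - 4130*(-2/9) = 2304/(-192) + 8260/9 = 2304*(-1/192) + 8260/9 = -12 + 8260/9 = 8152/9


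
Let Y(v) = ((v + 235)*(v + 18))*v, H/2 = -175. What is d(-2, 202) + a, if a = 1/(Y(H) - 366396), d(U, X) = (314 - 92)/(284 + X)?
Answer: 507987571/1112081076 ≈ 0.45679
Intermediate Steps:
H = -350 (H = 2*(-175) = -350)
Y(v) = v*(18 + v)*(235 + v) (Y(v) = ((235 + v)*(18 + v))*v = ((18 + v)*(235 + v))*v = v*(18 + v)*(235 + v))
d(U, X) = 222/(284 + X)
a = -1/13729396 (a = 1/(-350*(4230 + (-350)² + 253*(-350)) - 366396) = 1/(-350*(4230 + 122500 - 88550) - 366396) = 1/(-350*38180 - 366396) = 1/(-13363000 - 366396) = 1/(-13729396) = -1/13729396 ≈ -7.2836e-8)
d(-2, 202) + a = 222/(284 + 202) - 1/13729396 = 222/486 - 1/13729396 = 222*(1/486) - 1/13729396 = 37/81 - 1/13729396 = 507987571/1112081076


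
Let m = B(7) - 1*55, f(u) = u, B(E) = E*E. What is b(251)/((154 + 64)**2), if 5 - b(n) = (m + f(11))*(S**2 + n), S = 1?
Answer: -1255/47524 ≈ -0.026408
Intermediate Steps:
B(E) = E**2
m = -6 (m = 7**2 - 1*55 = 49 - 55 = -6)
b(n) = -5*n (b(n) = 5 - (-6 + 11)*(1**2 + n) = 5 - 5*(1 + n) = 5 - (5 + 5*n) = 5 + (-5 - 5*n) = -5*n)
b(251)/((154 + 64)**2) = (-5*251)/((154 + 64)**2) = -1255/(218**2) = -1255/47524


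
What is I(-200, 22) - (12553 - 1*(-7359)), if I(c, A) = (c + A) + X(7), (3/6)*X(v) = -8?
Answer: -20106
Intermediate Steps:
X(v) = -16 (X(v) = 2*(-8) = -16)
I(c, A) = -16 + A + c (I(c, A) = (c + A) - 16 = (A + c) - 16 = -16 + A + c)
I(-200, 22) - (12553 - 1*(-7359)) = (-16 + 22 - 200) - (12553 - 1*(-7359)) = -194 - (12553 + 7359) = -194 - 1*19912 = -194 - 19912 = -20106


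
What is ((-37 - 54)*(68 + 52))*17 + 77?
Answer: -185563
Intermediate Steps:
((-37 - 54)*(68 + 52))*17 + 77 = -91*120*17 + 77 = -10920*17 + 77 = -185640 + 77 = -185563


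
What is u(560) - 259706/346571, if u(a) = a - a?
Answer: -259706/346571 ≈ -0.74936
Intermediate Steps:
u(a) = 0
u(560) - 259706/346571 = 0 - 259706/346571 = -259706/346571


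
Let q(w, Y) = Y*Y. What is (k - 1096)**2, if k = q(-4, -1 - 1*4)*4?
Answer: 992016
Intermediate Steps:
q(w, Y) = Y**2
k = 100 (k = (-1 - 1*4)**2*4 = (-1 - 4)**2*4 = (-5)**2*4 = 25*4 = 100)
(k - 1096)**2 = (100 - 1096)**2 = (-996)**2 = 992016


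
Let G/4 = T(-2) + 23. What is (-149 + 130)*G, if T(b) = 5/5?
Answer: -1824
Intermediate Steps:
T(b) = 1 (T(b) = 5*(⅕) = 1)
G = 96 (G = 4*(1 + 23) = 4*24 = 96)
(-149 + 130)*G = (-149 + 130)*96 = -19*96 = -1824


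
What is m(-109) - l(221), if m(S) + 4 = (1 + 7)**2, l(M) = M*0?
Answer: 60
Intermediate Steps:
l(M) = 0
m(S) = 60 (m(S) = -4 + (1 + 7)**2 = -4 + 8**2 = -4 + 64 = 60)
m(-109) - l(221) = 60 - 1*0 = 60 + 0 = 60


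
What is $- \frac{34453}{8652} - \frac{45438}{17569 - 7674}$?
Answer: $- \frac{734042011}{85611540} \approx -8.5741$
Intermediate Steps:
$- \frac{34453}{8652} - \frac{45438}{17569 - 7674} = \left(-34453\right) \frac{1}{8652} - \frac{45438}{17569 - 7674} = - \frac{34453}{8652} - \frac{45438}{9895} = - \frac{734042011}{85611540}$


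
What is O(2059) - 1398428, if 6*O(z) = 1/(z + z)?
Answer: -34552359023/24708 ≈ -1.3984e+6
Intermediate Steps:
O(z) = 1/(12*z) (O(z) = 1/(6*(z + z)) = 1/(6*((2*z))) = (1/(2*z))/6 = 1/(12*z))
O(2059) - 1398428 = (1/12)/2059 - 1398428 = (1/12)*(1/2059) - 1398428 = 1/24708 - 1398428 = -34552359023/24708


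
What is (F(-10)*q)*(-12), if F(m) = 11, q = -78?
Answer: 10296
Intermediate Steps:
(F(-10)*q)*(-12) = (11*(-78))*(-12) = -858*(-12) = 10296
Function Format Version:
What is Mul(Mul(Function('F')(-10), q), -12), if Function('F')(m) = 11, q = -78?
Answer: 10296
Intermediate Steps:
Mul(Mul(Function('F')(-10), q), -12) = Mul(Mul(11, -78), -12) = Mul(-858, -12) = 10296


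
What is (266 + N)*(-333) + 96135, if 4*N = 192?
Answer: -8427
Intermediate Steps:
N = 48 (N = (¼)*192 = 48)
(266 + N)*(-333) + 96135 = (266 + 48)*(-333) + 96135 = 314*(-333) + 96135 = -104562 + 96135 = -8427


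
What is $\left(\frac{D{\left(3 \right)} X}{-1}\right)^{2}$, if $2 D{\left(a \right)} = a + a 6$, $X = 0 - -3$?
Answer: $\frac{3969}{4} \approx 992.25$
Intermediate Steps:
$X = 3$ ($X = 0 + 3 = 3$)
$D{\left(a \right)} = \frac{7 a}{2}$ ($D{\left(a \right)} = \frac{a + a 6}{2} = \frac{a + 6 a}{2} = \frac{7 a}{2}$)
$\left(\frac{D{\left(3 \right)} X}{-1}\right)^{2} = \left(\frac{\frac{7}{2} \cdot 3 \cdot 3}{-1}\right)^{2} = \left(\frac{21}{2} \cdot 3 \left(-1\right)\right)^{2} = \left(\frac{63}{2} \left(-1\right)\right)^{2} = \left(- \frac{63}{2}\right)^{2} = \frac{3969}{4}$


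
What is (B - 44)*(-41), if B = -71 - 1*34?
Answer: 6109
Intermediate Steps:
B = -105 (B = -71 - 34 = -105)
(B - 44)*(-41) = (-105 - 44)*(-41) = -149*(-41) = 6109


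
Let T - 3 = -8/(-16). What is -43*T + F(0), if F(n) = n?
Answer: -301/2 ≈ -150.50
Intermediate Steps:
T = 7/2 (T = 3 - 8/(-16) = 3 - 8*(-1/16) = 3 + ½ = 7/2 ≈ 3.5000)
-43*T + F(0) = -43*7/2 + 0 = -301/2 + 0 = -301/2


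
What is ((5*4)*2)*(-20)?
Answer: -800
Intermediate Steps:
((5*4)*2)*(-20) = (20*2)*(-20) = 40*(-20) = -800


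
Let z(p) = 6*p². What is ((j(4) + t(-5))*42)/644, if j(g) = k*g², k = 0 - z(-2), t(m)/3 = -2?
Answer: -585/23 ≈ -25.435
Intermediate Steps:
t(m) = -6 (t(m) = 3*(-2) = -6)
k = -24 (k = 0 - 6*(-2)² = 0 - 6*4 = 0 - 1*24 = 0 - 24 = -24)
j(g) = -24*g²
((j(4) + t(-5))*42)/644 = ((-24*4² - 6)*42)/644 = ((-24*16 - 6)*42)*(1/644) = ((-384 - 6)*42)*(1/644) = -390*42*(1/644) = -16380*1/644 = -585/23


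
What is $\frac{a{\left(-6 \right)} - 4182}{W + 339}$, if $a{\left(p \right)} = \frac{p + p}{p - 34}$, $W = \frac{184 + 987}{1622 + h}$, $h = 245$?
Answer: $- \frac{78072339}{6340840} \approx -12.313$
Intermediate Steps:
$W = \frac{1171}{1867}$ ($W = \frac{184 + 987}{1622 + 245} = \frac{1171}{1867} \approx 0.62721$)
$a{\left(p \right)} = \frac{2 p}{-34 + p}$
$\frac{a{\left(-6 \right)} - 4182}{W + 339} = \frac{2 \left(-6\right) \frac{1}{-34 - 6} - 4182}{\frac{1171}{1867} + 339} = \frac{2 \left(-6\right) \frac{1}{-40} - 4182}{\frac{634084}{1867}} = \left(2 \left(-6\right) \left(- \frac{1}{40}\right) - 4182\right) \frac{1867}{634084} = \left(\frac{3}{10} - 4182\right) \frac{1867}{634084} = \left(- \frac{41817}{10}\right) \frac{1867}{634084} = - \frac{78072339}{6340840}$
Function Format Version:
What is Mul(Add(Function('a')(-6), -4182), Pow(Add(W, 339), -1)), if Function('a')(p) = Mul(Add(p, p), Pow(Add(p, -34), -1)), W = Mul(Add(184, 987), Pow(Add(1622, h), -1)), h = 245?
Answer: Rational(-78072339, 6340840) ≈ -12.313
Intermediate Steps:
W = Rational(1171, 1867) (W = Mul(Add(184, 987), Pow(Add(1622, 245), -1)) = Mul(1171, Pow(1867, -1)) = Mul(1171, Rational(1, 1867)) = Rational(1171, 1867) ≈ 0.62721)
Function('a')(p) = Mul(2, p, Pow(Add(-34, p), -1)) (Function('a')(p) = Mul(Mul(2, p), Pow(Add(-34, p), -1)) = Mul(2, p, Pow(Add(-34, p), -1)))
Mul(Add(Function('a')(-6), -4182), Pow(Add(W, 339), -1)) = Mul(Add(Mul(2, -6, Pow(Add(-34, -6), -1)), -4182), Pow(Add(Rational(1171, 1867), 339), -1)) = Mul(Add(Mul(2, -6, Pow(-40, -1)), -4182), Pow(Rational(634084, 1867), -1)) = Mul(Add(Mul(2, -6, Rational(-1, 40)), -4182), Rational(1867, 634084)) = Mul(Add(Rational(3, 10), -4182), Rational(1867, 634084)) = Mul(Rational(-41817, 10), Rational(1867, 634084)) = Rational(-78072339, 6340840)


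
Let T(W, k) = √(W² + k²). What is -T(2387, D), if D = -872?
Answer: -√6458153 ≈ -2541.3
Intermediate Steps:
-T(2387, D) = -√(2387² + (-872)²) = -√(5697769 + 760384) = -√6458153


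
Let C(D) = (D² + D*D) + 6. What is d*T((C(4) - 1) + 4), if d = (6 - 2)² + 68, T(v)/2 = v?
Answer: 6888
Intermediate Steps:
C(D) = 6 + 2*D² (C(D) = (D² + D²) + 6 = 2*D² + 6 = 6 + 2*D²)
T(v) = 2*v
d = 84 (d = 4² + 68 = 16 + 68 = 84)
d*T((C(4) - 1) + 4) = 84*(2*(((6 + 2*4²) - 1) + 4)) = 84*(2*(((6 + 2*16) - 1) + 4)) = 84*(2*(((6 + 32) - 1) + 4)) = 84*(2*((38 - 1) + 4)) = 84*(2*(37 + 4)) = 84*(2*41) = 84*82 = 6888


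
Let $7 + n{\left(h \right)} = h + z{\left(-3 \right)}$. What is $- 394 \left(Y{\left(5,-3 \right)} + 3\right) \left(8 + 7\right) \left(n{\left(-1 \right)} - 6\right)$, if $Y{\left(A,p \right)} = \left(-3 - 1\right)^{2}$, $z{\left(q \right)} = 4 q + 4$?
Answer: $2470380$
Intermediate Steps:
$z{\left(q \right)} = 4 + 4 q$
$n{\left(h \right)} = -15 + h$ ($n{\left(h \right)} = -7 + \left(h + \left(4 + 4 \left(-3\right)\right)\right) = -7 + \left(h + \left(4 - 12\right)\right) = -7 + \left(h - 8\right) = -7 + \left(-8 + h\right) = -15 + h$)
$Y{\left(A,p \right)} = 16$ ($Y{\left(A,p \right)} = \left(-4\right)^{2} = 16$)
$- 394 \left(Y{\left(5,-3 \right)} + 3\right) \left(8 + 7\right) \left(n{\left(-1 \right)} - 6\right) = - 394 \left(16 + 3\right) \left(8 + 7\right) \left(\left(-15 - 1\right) - 6\right) = - 394 \cdot 19 \cdot 15 \left(-16 - 6\right) = - 394 \cdot 285 \left(-22\right) = \left(-394\right) \left(-6270\right) = 2470380$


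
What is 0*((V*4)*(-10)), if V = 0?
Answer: 0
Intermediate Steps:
0*((V*4)*(-10)) = 0*((0*4)*(-10)) = 0*(0*(-10)) = 0*0 = 0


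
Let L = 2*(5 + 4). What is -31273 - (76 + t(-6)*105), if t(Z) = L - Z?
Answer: -33869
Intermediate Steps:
L = 18 (L = 2*9 = 18)
t(Z) = 18 - Z
-31273 - (76 + t(-6)*105) = -31273 - (76 + (18 - 1*(-6))*105) = -31273 - (76 + (18 + 6)*105) = -31273 - (76 + 24*105) = -31273 - (76 + 2520) = -31273 - 1*2596 = -31273 - 2596 = -33869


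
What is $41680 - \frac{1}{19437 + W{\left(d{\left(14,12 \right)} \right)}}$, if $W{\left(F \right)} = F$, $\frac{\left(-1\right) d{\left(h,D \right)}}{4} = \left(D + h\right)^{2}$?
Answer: $\frac{697431439}{16733} \approx 41680.0$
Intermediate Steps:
$d{\left(h,D \right)} = - 4 \left(D + h\right)^{2}$
$41680 - \frac{1}{19437 + W{\left(d{\left(14,12 \right)} \right)}} = 41680 - \frac{1}{19437 - 4 \left(12 + 14\right)^{2}} = 41680 - \frac{1}{19437 - 4 \cdot 26^{2}} = 41680 - \frac{1}{19437 - 2704} = 41680 - \frac{1}{16733} = \frac{697431439}{16733}$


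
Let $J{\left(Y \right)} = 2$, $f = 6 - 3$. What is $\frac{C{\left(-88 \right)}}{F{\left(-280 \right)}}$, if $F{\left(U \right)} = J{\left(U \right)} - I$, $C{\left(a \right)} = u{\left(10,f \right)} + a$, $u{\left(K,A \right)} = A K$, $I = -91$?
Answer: $- \frac{58}{93} \approx -0.62366$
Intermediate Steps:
$f = 3$
$C{\left(a \right)} = 30 + a$ ($C{\left(a \right)} = 3 \cdot 10 + a = 30 + a$)
$F{\left(U \right)} = 93$ ($F{\left(U \right)} = 2 - -91 = 2 + 91 = 93$)
$\frac{C{\left(-88 \right)}}{F{\left(-280 \right)}} = \frac{30 - 88}{93} = \left(-58\right) \frac{1}{93} = - \frac{58}{93}$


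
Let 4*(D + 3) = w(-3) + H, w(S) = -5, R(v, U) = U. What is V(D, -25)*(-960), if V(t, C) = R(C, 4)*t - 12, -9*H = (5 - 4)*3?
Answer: 28160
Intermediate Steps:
H = -⅓ (H = -(5 - 4)*3/9 = -3/9 = -⅑*3 = -⅓ ≈ -0.33333)
D = -13/3 (D = -3 + (-5 - ⅓)/4 = -3 + (¼)*(-16/3) = -3 - 4/3 = -13/3 ≈ -4.3333)
V(t, C) = -12 + 4*t (V(t, C) = 4*t - 12 = -12 + 4*t)
V(D, -25)*(-960) = (-12 + 4*(-13/3))*(-960) = (-12 - 52/3)*(-960) = -88/3*(-960) = 28160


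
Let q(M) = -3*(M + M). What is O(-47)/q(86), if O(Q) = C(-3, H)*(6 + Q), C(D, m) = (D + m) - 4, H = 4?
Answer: -41/172 ≈ -0.23837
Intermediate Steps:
C(D, m) = -4 + D + m
q(M) = -6*M
O(Q) = -18 - 3*Q (O(Q) = (-4 - 3 + 4)*(6 + Q) = -3*(6 + Q) = -18 - 3*Q)
O(-47)/q(86) = (-18 - 3*(-47))/((-6*86)) = (-18 + 141)/(-516) = 123*(-1/516) = -41/172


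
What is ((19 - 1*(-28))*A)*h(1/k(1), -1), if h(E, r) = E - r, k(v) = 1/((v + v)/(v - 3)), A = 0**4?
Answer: 0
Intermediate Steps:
A = 0
k(v) = (-3 + v)/(2*v) (k(v) = 1/((2*v)/(-3 + v)) = 1/(2*v/(-3 + v)) = (-3 + v)/(2*v))
((19 - 1*(-28))*A)*h(1/k(1), -1) = ((19 - 1*(-28))*0)*(1/((1/2)*(-3 + 1)/1) - 1*(-1)) = ((19 + 28)*0)*(1/((1/2)*1*(-2)) + 1) = (47*0)*(1/(-1) + 1) = 0*(-1 + 1) = 0*0 = 0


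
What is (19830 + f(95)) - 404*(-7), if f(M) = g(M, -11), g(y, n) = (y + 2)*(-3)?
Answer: 22367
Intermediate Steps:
g(y, n) = -6 - 3*y (g(y, n) = (2 + y)*(-3) = -6 - 3*y)
f(M) = -6 - 3*M
(19830 + f(95)) - 404*(-7) = (19830 + (-6 - 3*95)) - 404*(-7) = (19830 + (-6 - 285)) + 2828 = (19830 - 291) + 2828 = 19539 + 2828 = 22367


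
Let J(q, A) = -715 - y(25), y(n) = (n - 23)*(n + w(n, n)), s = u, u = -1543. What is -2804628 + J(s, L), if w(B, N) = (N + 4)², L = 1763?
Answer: -2807075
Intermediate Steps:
s = -1543
w(B, N) = (4 + N)²
y(n) = (-23 + n)*(n + (4 + n)²) (y(n) = (n - 23)*(n + (4 + n)²) = (-23 + n)*(n + (4 + n)²))
J(q, A) = -2447 (J(q, A) = -715 - (-368 + 25³ - 191*25 - 14*25²) = -715 - (-368 + 15625 - 4775 - 14*625) = -715 - (-368 + 15625 - 4775 - 8750) = -715 - 1*1732 = -715 - 1732 = -2447)
-2804628 + J(s, L) = -2804628 - 2447 = -2807075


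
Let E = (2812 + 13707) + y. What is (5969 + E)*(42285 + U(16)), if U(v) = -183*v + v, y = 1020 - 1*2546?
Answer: 825336826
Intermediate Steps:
y = -1526 (y = 1020 - 2546 = -1526)
E = 14993 (E = (2812 + 13707) - 1526 = 16519 - 1526 = 14993)
U(v) = -182*v
(5969 + E)*(42285 + U(16)) = (5969 + 14993)*(42285 - 182*16) = 20962*(42285 - 2912) = 20962*39373 = 825336826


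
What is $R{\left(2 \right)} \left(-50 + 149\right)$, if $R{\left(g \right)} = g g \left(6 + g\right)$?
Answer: $3168$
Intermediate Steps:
$R{\left(g \right)} = g^{2} \left(6 + g\right)$
$R{\left(2 \right)} \left(-50 + 149\right) = 2^{2} \left(6 + 2\right) \left(-50 + 149\right) = 4 \cdot 8 \cdot 99 = 32 \cdot 99 = 3168$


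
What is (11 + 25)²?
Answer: 1296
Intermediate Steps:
(11 + 25)² = 36² = 1296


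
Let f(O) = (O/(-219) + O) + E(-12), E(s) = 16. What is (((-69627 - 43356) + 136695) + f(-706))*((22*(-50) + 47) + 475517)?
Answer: 2392496107136/219 ≈ 1.0925e+10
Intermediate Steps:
f(O) = 16 + 218*O/219 (f(O) = (O/(-219) + O) + 16 = (O*(-1/219) + O) + 16 = (-O/219 + O) + 16 = 218*O/219 + 16 = 16 + 218*O/219)
(((-69627 - 43356) + 136695) + f(-706))*((22*(-50) + 47) + 475517) = (((-69627 - 43356) + 136695) + (16 + (218/219)*(-706)))*((22*(-50) + 47) + 475517) = ((-112983 + 136695) + (16 - 153908/219))*((-1100 + 47) + 475517) = (23712 - 150404/219)*(-1053 + 475517) = (5042524/219)*474464 = 2392496107136/219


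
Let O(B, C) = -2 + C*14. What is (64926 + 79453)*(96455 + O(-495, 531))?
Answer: 14999101173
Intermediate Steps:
O(B, C) = -2 + 14*C
(64926 + 79453)*(96455 + O(-495, 531)) = (64926 + 79453)*(96455 + (-2 + 14*531)) = 144379*(96455 + (-2 + 7434)) = 144379*(96455 + 7432) = 144379*103887 = 14999101173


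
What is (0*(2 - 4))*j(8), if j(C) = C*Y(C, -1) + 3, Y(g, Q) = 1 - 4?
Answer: 0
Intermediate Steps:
Y(g, Q) = -3
j(C) = 3 - 3*C (j(C) = C*(-3) + 3 = -3*C + 3 = 3 - 3*C)
(0*(2 - 4))*j(8) = (0*(2 - 4))*(3 - 3*8) = (0*(-2))*(3 - 24) = 0*(-21) = 0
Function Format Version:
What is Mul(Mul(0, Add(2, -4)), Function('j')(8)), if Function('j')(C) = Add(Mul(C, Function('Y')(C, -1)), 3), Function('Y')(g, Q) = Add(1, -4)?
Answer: 0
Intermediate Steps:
Function('Y')(g, Q) = -3
Function('j')(C) = Add(3, Mul(-3, C)) (Function('j')(C) = Add(Mul(C, -3), 3) = Add(Mul(-3, C), 3) = Add(3, Mul(-3, C)))
Mul(Mul(0, Add(2, -4)), Function('j')(8)) = Mul(Mul(0, Add(2, -4)), Add(3, Mul(-3, 8))) = Mul(Mul(0, -2), Add(3, -24)) = Mul(0, -21) = 0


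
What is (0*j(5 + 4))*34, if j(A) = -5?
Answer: 0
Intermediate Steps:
(0*j(5 + 4))*34 = (0*(-5))*34 = 0*34 = 0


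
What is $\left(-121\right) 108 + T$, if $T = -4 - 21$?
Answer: $-13093$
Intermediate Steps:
$T = -25$ ($T = -4 - 21 = -25$)
$\left(-121\right) 108 + T = \left(-121\right) 108 - 25 = -13068 - 25 = -13093$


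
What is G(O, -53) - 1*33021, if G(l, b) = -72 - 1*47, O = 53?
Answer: -33140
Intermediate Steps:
G(l, b) = -119 (G(l, b) = -72 - 47 = -119)
G(O, -53) - 1*33021 = -119 - 1*33021 = -119 - 33021 = -33140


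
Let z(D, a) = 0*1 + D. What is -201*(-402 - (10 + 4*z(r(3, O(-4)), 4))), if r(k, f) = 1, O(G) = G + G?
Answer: 83616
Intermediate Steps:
O(G) = 2*G
z(D, a) = D (z(D, a) = 0 + D = D)
-201*(-402 - (10 + 4*z(r(3, O(-4)), 4))) = -201*(-402 - (10 + 4*1)) = -201*(-402 - (10 + 4)) = -201*(-402 - 1*14) = -201*(-402 - 14) = -201*(-416) = 83616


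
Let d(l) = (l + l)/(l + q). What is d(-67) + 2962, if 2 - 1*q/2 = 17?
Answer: 287448/97 ≈ 2963.4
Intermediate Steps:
q = -30 (q = 4 - 2*17 = 4 - 34 = -30)
d(l) = 2*l/(-30 + l) (d(l) = (l + l)/(l - 30) = (2*l)/(-30 + l) = 2*l/(-30 + l))
d(-67) + 2962 = 2*(-67)/(-30 - 67) + 2962 = 2*(-67)/(-97) + 2962 = 2*(-67)*(-1/97) + 2962 = 134/97 + 2962 = 287448/97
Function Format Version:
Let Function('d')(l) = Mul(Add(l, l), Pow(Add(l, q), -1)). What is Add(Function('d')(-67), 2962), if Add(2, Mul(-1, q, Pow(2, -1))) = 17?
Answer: Rational(287448, 97) ≈ 2963.4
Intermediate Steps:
q = -30 (q = Add(4, Mul(-2, 17)) = Add(4, -34) = -30)
Function('d')(l) = Mul(2, l, Pow(Add(-30, l), -1)) (Function('d')(l) = Mul(Add(l, l), Pow(Add(l, -30), -1)) = Mul(Mul(2, l), Pow(Add(-30, l), -1)) = Mul(2, l, Pow(Add(-30, l), -1)))
Add(Function('d')(-67), 2962) = Add(Mul(2, -67, Pow(Add(-30, -67), -1)), 2962) = Add(Mul(2, -67, Pow(-97, -1)), 2962) = Add(Mul(2, -67, Rational(-1, 97)), 2962) = Add(Rational(134, 97), 2962) = Rational(287448, 97)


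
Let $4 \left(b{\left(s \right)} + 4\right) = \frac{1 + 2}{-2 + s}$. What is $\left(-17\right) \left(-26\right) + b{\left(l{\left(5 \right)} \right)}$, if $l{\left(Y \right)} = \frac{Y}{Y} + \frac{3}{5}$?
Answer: $\frac{3489}{8} \approx 436.13$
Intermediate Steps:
$l{\left(Y \right)} = \frac{8}{5}$ ($l{\left(Y \right)} = 1 + 3 \cdot \frac{1}{5} = 1 + \frac{3}{5} = \frac{8}{5}$)
$b{\left(s \right)} = -4 + \frac{3}{4 \left(-2 + s\right)}$ ($b{\left(s \right)} = -4 + \frac{\left(1 + 2\right) \frac{1}{-2 + s}}{4} = -4 + \frac{3 \frac{1}{-2 + s}}{4} = -4 + \frac{3}{4 \left(-2 + s\right)}$)
$\left(-17\right) \left(-26\right) + b{\left(l{\left(5 \right)} \right)} = \left(-17\right) \left(-26\right) + \frac{35 - \frac{128}{5}}{4 \left(-2 + \frac{8}{5}\right)} = 442 + \frac{35 - \frac{128}{5}}{4 \left(- \frac{2}{5}\right)} = 442 + \frac{1}{4} \left(- \frac{5}{2}\right) \frac{47}{5} = 442 - \frac{47}{8} = \frac{3489}{8}$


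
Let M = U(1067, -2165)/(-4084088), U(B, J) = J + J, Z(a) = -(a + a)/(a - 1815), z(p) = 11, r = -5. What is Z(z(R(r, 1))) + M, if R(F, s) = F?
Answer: 1109787/83723804 ≈ 0.013255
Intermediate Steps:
Z(a) = -2*a/(-1815 + a)
U(B, J) = 2*J
M = 2165/2042044 (M = (2*(-2165))/(-4084088) = -4330*(-1/4084088) = 2165/2042044 ≈ 0.0010602)
Z(z(R(r, 1))) + M = -2*11/(-1815 + 11) + 2165/2042044 = -2*11/(-1804) + 2165/2042044 = -2*11*(-1/1804) + 2165/2042044 = 1/82 + 2165/2042044 = 1109787/83723804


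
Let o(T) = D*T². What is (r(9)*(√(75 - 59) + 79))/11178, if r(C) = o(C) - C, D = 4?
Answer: 2905/1242 ≈ 2.3390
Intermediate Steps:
o(T) = 4*T²
r(C) = -C + 4*C² (r(C) = 4*C² - C = -C + 4*C²)
(r(9)*(√(75 - 59) + 79))/11178 = ((9*(-1 + 4*9))*(√(75 - 59) + 79))/11178 = ((9*(-1 + 36))*(√16 + 79))*(1/11178) = ((9*35)*(4 + 79))*(1/11178) = (315*83)*(1/11178) = 26145*(1/11178) = 2905/1242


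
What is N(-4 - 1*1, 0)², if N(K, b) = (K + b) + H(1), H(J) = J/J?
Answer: 16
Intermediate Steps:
H(J) = 1
N(K, b) = 1 + K + b (N(K, b) = (K + b) + 1 = 1 + K + b)
N(-4 - 1*1, 0)² = (1 + (-4 - 1*1) + 0)² = (1 + (-4 - 1) + 0)² = (1 - 5 + 0)² = (-4)² = 16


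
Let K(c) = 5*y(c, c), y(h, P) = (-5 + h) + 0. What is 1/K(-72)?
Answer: -1/385 ≈ -0.0025974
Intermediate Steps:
y(h, P) = -5 + h
K(c) = -25 + 5*c (K(c) = 5*(-5 + c) = -25 + 5*c)
1/K(-72) = 1/(-25 + 5*(-72)) = 1/(-25 - 360) = 1/(-385) = -1/385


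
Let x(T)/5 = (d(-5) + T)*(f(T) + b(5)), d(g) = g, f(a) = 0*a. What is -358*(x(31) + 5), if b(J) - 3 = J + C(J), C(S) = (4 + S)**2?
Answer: -4143850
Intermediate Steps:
f(a) = 0
b(J) = 3 + J + (4 + J)**2 (b(J) = 3 + (J + (4 + J)**2) = 3 + J + (4 + J)**2)
x(T) = -2225 + 445*T (x(T) = 5*((-5 + T)*(0 + (3 + 5 + (4 + 5)**2))) = 5*((-5 + T)*(0 + (3 + 5 + 9**2))) = 5*((-5 + T)*(0 + (3 + 5 + 81))) = 5*((-5 + T)*(0 + 89)) = 5*((-5 + T)*89) = 5*(-445 + 89*T) = -2225 + 445*T)
-358*(x(31) + 5) = -358*((-2225 + 445*31) + 5) = -358*((-2225 + 13795) + 5) = -358*(11570 + 5) = -358*11575 = -4143850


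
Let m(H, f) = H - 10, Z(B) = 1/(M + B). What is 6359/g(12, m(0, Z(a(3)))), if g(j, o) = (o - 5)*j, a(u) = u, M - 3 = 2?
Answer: -6359/180 ≈ -35.328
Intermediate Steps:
M = 5 (M = 3 + 2 = 5)
Z(B) = 1/(5 + B)
m(H, f) = -10 + H
g(j, o) = j*(-5 + o) (g(j, o) = (-5 + o)*j = j*(-5 + o))
6359/g(12, m(0, Z(a(3)))) = 6359/((12*(-5 + (-10 + 0)))) = 6359/((12*(-5 - 10))) = 6359/((12*(-15))) = 6359/(-180) = 6359*(-1/180) = -6359/180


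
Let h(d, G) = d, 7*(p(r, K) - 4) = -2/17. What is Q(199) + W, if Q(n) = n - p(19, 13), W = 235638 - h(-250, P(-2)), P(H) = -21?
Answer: 28093879/119 ≈ 2.3608e+5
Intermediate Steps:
p(r, K) = 474/119 (p(r, K) = 4 + (-2/17)/7 = 4 + (-2*1/17)/7 = 4 + (⅐)*(-2/17) = 4 - 2/119 = 474/119)
W = 235888 (W = 235638 - 1*(-250) = 235638 + 250 = 235888)
Q(n) = -474/119 + n (Q(n) = n - 1*474/119 = n - 474/119 = -474/119 + n)
Q(199) + W = (-474/119 + 199) + 235888 = 23207/119 + 235888 = 28093879/119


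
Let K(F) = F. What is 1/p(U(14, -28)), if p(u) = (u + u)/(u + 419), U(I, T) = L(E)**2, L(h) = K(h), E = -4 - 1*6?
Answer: 519/200 ≈ 2.5950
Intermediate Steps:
E = -10 (E = -4 - 6 = -10)
L(h) = h
U(I, T) = 100 (U(I, T) = (-10)**2 = 100)
p(u) = 2*u/(419 + u) (p(u) = (2*u)/(419 + u) = 2*u/(419 + u))
1/p(U(14, -28)) = 1/(2*100/(419 + 100)) = 1/(2*100/519) = 1/(2*100*(1/519)) = 1/(200/519) = 519/200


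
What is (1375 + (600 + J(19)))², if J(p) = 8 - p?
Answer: 3857296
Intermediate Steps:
(1375 + (600 + J(19)))² = (1375 + (600 + (8 - 1*19)))² = (1375 + (600 + (8 - 19)))² = (1375 + (600 - 11))² = (1375 + 589)² = 1964² = 3857296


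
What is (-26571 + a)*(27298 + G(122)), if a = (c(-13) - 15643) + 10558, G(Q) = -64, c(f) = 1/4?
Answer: -1724225391/2 ≈ -8.6211e+8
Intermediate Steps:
c(f) = ¼
a = -20339/4 (a = (¼ - 15643) + 10558 = -62571/4 + 10558 = -20339/4 ≈ -5084.8)
(-26571 + a)*(27298 + G(122)) = (-26571 - 20339/4)*(27298 - 64) = -126623/4*27234 = -1724225391/2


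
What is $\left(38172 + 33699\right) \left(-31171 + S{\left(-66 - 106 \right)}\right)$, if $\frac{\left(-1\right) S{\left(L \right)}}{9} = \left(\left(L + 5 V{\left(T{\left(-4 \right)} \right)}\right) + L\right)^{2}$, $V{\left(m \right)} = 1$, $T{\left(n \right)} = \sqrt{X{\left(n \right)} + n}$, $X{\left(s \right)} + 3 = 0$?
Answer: $-76575675660$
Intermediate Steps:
$X{\left(s \right)} = -3$ ($X{\left(s \right)} = -3 + 0 = -3$)
$T{\left(n \right)} = \sqrt{-3 + n}$
$S{\left(L \right)} = - 9 \left(5 + 2 L\right)^{2}$ ($S{\left(L \right)} = - 9 \left(\left(L + 5 \cdot 1\right) + L\right)^{2} = - 9 \left(\left(L + 5\right) + L\right)^{2} = - 9 \left(\left(5 + L\right) + L\right)^{2} = - 9 \left(5 + 2 L\right)^{2}$)
$\left(38172 + 33699\right) \left(-31171 + S{\left(-66 - 106 \right)}\right) = \left(38172 + 33699\right) \left(-31171 - 9 \left(5 + 2 \left(-66 - 106\right)\right)^{2}\right) = 71871 \left(-31171 - 9 \left(5 + 2 \left(-66 - 106\right)\right)^{2}\right) = 71871 \left(-31171 - 9 \left(5 + 2 \left(-172\right)\right)^{2}\right) = 71871 \left(-31171 - 9 \left(5 - 344\right)^{2}\right) = 71871 \left(-31171 - 9 \left(-339\right)^{2}\right) = 71871 \left(-31171 - 1034289\right) = 71871 \left(-1065460\right) = -76575675660$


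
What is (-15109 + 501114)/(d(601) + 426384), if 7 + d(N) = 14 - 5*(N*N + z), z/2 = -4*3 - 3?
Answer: -486005/1379464 ≈ -0.35231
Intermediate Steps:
z = -30 (z = 2*(-4*3 - 3) = 2*(-12 - 3) = 2*(-15) = -30)
d(N) = 157 - 5*N² (d(N) = -7 + (14 - 5*(N*N - 30)) = -7 + (14 - 5*(N² - 30)) = -7 + (14 - 5*(-30 + N²)) = -7 + (14 + (150 - 5*N²)) = -7 + (164 - 5*N²) = 157 - 5*N²)
(-15109 + 501114)/(d(601) + 426384) = (-15109 + 501114)/((157 - 5*601²) + 426384) = 486005/((157 - 5*361201) + 426384) = 486005/((157 - 1806005) + 426384) = 486005/(-1805848 + 426384) = 486005/(-1379464) = 486005*(-1/1379464) = -486005/1379464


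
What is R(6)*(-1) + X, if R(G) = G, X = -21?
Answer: -27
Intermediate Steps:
R(6)*(-1) + X = 6*(-1) - 21 = -6 - 21 = -27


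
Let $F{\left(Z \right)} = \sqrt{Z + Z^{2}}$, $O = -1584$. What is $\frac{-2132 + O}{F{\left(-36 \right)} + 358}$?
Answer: $- \frac{166291}{15863} + \frac{2787 \sqrt{35}}{15863} \approx -9.4435$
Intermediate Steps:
$\frac{-2132 + O}{F{\left(-36 \right)} + 358} = \frac{-2132 - 1584}{\sqrt{- 36 \left(1 - 36\right)} + 358} = - \frac{3716}{\sqrt{\left(-36\right) \left(-35\right)} + 358} = - \frac{3716}{\sqrt{1260} + 358} = - \frac{3716}{6 \sqrt{35} + 358} = - \frac{3716}{358 + 6 \sqrt{35}}$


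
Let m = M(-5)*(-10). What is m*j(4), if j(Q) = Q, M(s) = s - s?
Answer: 0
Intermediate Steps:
M(s) = 0
m = 0 (m = 0*(-10) = 0)
m*j(4) = 0*4 = 0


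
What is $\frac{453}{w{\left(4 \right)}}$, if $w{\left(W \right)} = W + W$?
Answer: $\frac{453}{8} \approx 56.625$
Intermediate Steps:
$w{\left(W \right)} = 2 W$
$\frac{453}{w{\left(4 \right)}} = \frac{453}{2 \cdot 4} = \frac{453}{8}$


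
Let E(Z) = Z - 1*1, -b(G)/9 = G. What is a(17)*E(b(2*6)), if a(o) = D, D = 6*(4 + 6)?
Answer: -6540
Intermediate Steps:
b(G) = -9*G
D = 60 (D = 6*10 = 60)
E(Z) = -1 + Z (E(Z) = Z - 1 = -1 + Z)
a(o) = 60
a(17)*E(b(2*6)) = 60*(-1 - 18*6) = 60*(-1 - 9*12) = 60*(-1 - 108) = 60*(-109) = -6540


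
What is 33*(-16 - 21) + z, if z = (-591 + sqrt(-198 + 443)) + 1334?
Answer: -478 + 7*sqrt(5) ≈ -462.35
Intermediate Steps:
z = 743 + 7*sqrt(5) (z = (-591 + sqrt(245)) + 1334 = (-591 + 7*sqrt(5)) + 1334 = 743 + 7*sqrt(5) ≈ 758.65)
33*(-16 - 21) + z = 33*(-16 - 21) + (743 + 7*sqrt(5)) = 33*(-37) + (743 + 7*sqrt(5)) = -1221 + (743 + 7*sqrt(5)) = -478 + 7*sqrt(5)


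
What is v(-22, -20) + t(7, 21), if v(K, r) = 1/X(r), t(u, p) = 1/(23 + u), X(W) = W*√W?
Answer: 1/30 + I*√5/200 ≈ 0.033333 + 0.01118*I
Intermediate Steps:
X(W) = W^(3/2)
v(K, r) = r^(-3/2) (v(K, r) = 1/(r^(3/2)) = r^(-3/2))
v(-22, -20) + t(7, 21) = (-20)^(-3/2) + 1/(23 + 7) = I*√5/200 + 1/30 = 1/30 + I*√5/200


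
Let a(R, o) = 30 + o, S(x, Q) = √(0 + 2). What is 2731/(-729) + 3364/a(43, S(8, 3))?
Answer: 35559121/327321 - 1682*√2/449 ≈ 103.34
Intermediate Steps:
S(x, Q) = √2
2731/(-729) + 3364/a(43, S(8, 3)) = 2731/(-729) + 3364/(30 + √2) = 2731*(-1/729) + 3364/(30 + √2) = -2731/729 + 3364/(30 + √2)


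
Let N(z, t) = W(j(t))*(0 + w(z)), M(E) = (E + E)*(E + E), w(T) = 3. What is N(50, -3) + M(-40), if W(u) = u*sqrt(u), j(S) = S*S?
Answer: 6481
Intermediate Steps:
j(S) = S**2
W(u) = u**(3/2)
M(E) = 4*E**2 (M(E) = (2*E)*(2*E) = 4*E**2)
N(z, t) = 3*(t**2)**(3/2) (N(z, t) = (t**2)**(3/2)*(0 + 3) = (t**2)**(3/2)*3 = 3*(t**2)**(3/2))
N(50, -3) + M(-40) = 3*((-3)**2)**(3/2) + 4*(-40)**2 = 3*9**(3/2) + 4*1600 = 3*27 + 6400 = 81 + 6400 = 6481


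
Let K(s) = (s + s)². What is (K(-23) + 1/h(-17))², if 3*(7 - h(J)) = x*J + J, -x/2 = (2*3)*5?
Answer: 4317705812281/964324 ≈ 4.4774e+6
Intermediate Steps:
x = -60 (x = -2*2*3*5 = -12*5 = -2*30 = -60)
h(J) = 7 + 59*J/3 (h(J) = 7 - (-60*J + J)/3 = 7 - (-59)*J/3 = 7 + 59*J/3)
K(s) = 4*s² (K(s) = (2*s)² = 4*s²)
(K(-23) + 1/h(-17))² = (4*(-23)² + 1/(7 + (59/3)*(-17)))² = (4*529 + 1/(7 - 1003/3))² = (2116 + 1/(-982/3))² = (2116 - 3/982)² = (2077909/982)² = 4317705812281/964324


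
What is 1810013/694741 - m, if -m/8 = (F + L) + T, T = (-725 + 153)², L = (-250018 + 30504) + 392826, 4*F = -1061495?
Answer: 1306794346711/694741 ≈ 1.8810e+6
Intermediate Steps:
F = -1061495/4 (F = (¼)*(-1061495) = -1061495/4 ≈ -2.6537e+5)
L = 173312 (L = -219514 + 392826 = 173312)
T = 327184 (T = (-572)² = 327184)
m = -1880978 (m = -8*((-1061495/4 + 173312) + 327184) = -8*(-368247/4 + 327184) = -8*940489/4 = -1880978)
1810013/694741 - m = 1810013/694741 - 1*(-1880978) = 1810013*(1/694741) + 1880978 = 1810013/694741 + 1880978 = 1306794346711/694741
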